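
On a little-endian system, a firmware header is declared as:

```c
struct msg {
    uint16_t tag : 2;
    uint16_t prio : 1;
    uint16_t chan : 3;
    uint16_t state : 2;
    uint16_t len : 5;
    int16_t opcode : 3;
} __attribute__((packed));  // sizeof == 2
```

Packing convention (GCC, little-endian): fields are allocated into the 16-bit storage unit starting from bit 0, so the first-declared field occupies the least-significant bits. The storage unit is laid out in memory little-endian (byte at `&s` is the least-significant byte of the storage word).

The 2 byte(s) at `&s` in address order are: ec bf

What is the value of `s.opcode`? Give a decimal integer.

-3

[0]=0xec [1]=0xbf (little-endian) → word 0xbfec
tag:2 @ bit 0 → (0xbfec>>0)&0x3 = 0x0
prio:1 @ bit 2 → (0xbfec>>2)&0x1 = 0x1
chan:3 @ bit 3 → (0xbfec>>3)&0x7 = 0x5
state:2 @ bit 6 → (0xbfec>>6)&0x3 = 0x3
len:5 @ bit 8 → (0xbfec>>8)&0x1f = 0x1f
opcode:3 @ bit 13 → (0xbfec>>13)&0x7 = 0x5  ←
opcode signed 3b, MSB=1: 5 - 8 = -3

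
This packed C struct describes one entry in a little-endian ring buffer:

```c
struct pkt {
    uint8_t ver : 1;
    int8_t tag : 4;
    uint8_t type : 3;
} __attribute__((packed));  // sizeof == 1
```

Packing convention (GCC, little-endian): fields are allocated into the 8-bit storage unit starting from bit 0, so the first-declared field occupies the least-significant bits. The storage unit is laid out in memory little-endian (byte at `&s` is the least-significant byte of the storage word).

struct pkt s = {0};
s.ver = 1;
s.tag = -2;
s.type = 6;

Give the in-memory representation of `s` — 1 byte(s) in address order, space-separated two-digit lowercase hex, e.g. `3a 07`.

ver:1 = 1 → 0x1 << 0 → word 0x01
tag:4 = -2 → 0xe << 1 → word 0x1d
type:3 = 6 → 0x6 << 5 → word 0xdd
word = 0xdd → little-endian bytes:
  [0]=0xdd

dd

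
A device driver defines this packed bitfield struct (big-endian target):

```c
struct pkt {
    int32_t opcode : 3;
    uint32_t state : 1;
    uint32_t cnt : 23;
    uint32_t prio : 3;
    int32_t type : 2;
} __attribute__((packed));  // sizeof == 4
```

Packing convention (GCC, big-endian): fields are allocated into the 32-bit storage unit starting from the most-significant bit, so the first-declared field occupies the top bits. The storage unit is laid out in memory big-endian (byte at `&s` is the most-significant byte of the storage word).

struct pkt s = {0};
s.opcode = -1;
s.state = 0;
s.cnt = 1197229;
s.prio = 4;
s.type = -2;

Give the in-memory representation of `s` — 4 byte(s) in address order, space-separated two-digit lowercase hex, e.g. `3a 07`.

e2 48 95 b2

[29+:3] opcode=-1 & 0x7 = 0x7; word=0xe0000000
[28+:1] state=0 & 0x1 = 0x0; word=0xe0000000
[5+:23] cnt=1197229 & 0x7fffff = 0x1244ad; word=0xe24895a0
[2+:3] prio=4 & 0x7 = 0x4; word=0xe24895b0
[0+:2] type=-2 & 0x3 = 0x2; word=0xe24895b2
word = 0xe24895b2 → big-endian bytes:
  [0]=0xe2  [1]=0x48  [2]=0x95  [3]=0xb2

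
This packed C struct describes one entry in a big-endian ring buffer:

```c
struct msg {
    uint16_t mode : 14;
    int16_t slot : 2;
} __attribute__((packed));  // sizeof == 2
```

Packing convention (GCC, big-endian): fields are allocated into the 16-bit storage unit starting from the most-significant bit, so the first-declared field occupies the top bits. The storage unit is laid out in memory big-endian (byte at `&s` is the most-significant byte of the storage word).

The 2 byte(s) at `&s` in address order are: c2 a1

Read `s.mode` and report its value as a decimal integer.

[0]=0xc2 [1]=0xa1 (big-endian) → word 0xc2a1
mode:14 @ bit 2 → (0xc2a1>>2)&0x3fff = 0x30a8  ←
slot:2 @ bit 0 → (0xc2a1>>0)&0x3 = 0x1

12456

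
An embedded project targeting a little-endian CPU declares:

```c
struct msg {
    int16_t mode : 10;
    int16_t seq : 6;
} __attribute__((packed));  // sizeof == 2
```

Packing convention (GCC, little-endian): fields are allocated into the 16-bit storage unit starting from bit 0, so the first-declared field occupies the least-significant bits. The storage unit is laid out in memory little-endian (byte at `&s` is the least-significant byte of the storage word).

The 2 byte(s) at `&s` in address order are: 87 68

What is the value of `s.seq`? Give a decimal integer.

26

[0]=0x87 [1]=0x68 (little-endian) → word 0x6887
mode [0+:10] = (word>>0) & 0x3ff = 135
seq [10+:6] = (word>>10) & 0x3f = 26  ←
seq signed 6b, MSB=0: value = 26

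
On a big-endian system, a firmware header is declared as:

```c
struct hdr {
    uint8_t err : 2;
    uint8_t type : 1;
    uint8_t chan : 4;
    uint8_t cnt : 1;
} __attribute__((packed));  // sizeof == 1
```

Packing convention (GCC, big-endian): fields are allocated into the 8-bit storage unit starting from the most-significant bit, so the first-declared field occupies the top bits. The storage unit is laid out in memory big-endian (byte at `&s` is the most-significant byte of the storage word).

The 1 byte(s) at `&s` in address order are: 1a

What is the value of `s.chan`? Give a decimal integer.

[0]=0x1a (big-endian) → word 0x1a
err:2 @ bit 6 → (0x1a>>6)&0x3 = 0x0
type:1 @ bit 5 → (0x1a>>5)&0x1 = 0x0
chan:4 @ bit 1 → (0x1a>>1)&0xf = 0xd  ←
cnt:1 @ bit 0 → (0x1a>>0)&0x1 = 0x0

13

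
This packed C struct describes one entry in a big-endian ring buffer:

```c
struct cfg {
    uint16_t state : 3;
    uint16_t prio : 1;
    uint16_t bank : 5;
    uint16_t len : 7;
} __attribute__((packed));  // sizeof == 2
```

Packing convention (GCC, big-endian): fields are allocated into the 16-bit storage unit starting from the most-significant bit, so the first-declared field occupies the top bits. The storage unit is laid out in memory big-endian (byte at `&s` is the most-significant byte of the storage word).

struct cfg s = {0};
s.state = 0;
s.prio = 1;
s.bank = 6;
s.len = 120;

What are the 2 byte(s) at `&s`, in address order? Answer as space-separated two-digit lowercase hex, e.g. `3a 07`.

state (3b) val=0 bits=0x0 at bit 13: 0x0000
prio (1b) val=1 bits=0x1 at bit 12: 0x1000
bank (5b) val=6 bits=0x6 at bit 7: 0x1300
len (7b) val=120 bits=0x78 at bit 0: 0x1378
word = 0x1378 → big-endian bytes:
  [0]=0x13  [1]=0x78

13 78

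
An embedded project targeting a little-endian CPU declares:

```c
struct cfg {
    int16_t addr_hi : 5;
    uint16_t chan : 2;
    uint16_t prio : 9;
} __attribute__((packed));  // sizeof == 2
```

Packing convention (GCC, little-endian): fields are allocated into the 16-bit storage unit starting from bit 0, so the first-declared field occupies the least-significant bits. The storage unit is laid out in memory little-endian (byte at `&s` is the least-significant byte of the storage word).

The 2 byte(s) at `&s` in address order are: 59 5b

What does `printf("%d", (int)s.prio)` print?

[0]=0x59 [1]=0x5b (little-endian) → word 0x5b59
addr_hi [0+:5] = (word>>0) & 0x1f = 25
chan [5+:2] = (word>>5) & 0x3 = 2
prio [7+:9] = (word>>7) & 0x1ff = 182  ←

182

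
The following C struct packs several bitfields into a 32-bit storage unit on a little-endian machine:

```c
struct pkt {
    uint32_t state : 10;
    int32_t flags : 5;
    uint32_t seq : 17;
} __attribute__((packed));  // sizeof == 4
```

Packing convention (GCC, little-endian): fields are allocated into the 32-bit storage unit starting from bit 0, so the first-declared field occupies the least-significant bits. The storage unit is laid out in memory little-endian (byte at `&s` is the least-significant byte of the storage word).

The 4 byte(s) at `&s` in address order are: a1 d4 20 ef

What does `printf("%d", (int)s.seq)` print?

[0]=0xa1 [1]=0xd4 [2]=0x20 [3]=0xef (little-endian) → word 0xef20d4a1
state [0+:10] = (word>>0) & 0x3ff = 161
flags [10+:5] = (word>>10) & 0x1f = 21
seq [15+:17] = (word>>15) & 0x1ffff = 122433  ←

122433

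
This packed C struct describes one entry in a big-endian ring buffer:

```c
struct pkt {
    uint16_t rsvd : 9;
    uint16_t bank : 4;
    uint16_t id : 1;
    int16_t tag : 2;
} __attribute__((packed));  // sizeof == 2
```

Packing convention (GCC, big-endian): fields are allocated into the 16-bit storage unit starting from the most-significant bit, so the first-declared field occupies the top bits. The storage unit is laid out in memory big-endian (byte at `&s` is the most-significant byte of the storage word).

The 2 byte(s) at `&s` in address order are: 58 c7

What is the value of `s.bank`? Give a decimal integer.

[0]=0x58 [1]=0xc7 (big-endian) → word 0x58c7
rsvd [7+:9] = (word>>7) & 0x1ff = 177
bank [3+:4] = (word>>3) & 0xf = 8  ←
id [2+:1] = (word>>2) & 0x1 = 1
tag [0+:2] = (word>>0) & 0x3 = 3

8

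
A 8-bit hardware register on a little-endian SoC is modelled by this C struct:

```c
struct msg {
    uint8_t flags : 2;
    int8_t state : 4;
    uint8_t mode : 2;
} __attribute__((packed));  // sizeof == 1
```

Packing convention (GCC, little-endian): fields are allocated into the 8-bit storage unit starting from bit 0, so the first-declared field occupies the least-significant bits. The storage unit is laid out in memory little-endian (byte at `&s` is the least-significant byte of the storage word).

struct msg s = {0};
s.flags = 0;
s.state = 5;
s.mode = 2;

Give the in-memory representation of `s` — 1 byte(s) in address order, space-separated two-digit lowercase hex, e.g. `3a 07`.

flags (2b) val=0 bits=0x0 at bit 0: 0x00
state (4b) val=5 bits=0x5 at bit 2: 0x14
mode (2b) val=2 bits=0x2 at bit 6: 0x94
word = 0x94 → little-endian bytes:
  [0]=0x94

94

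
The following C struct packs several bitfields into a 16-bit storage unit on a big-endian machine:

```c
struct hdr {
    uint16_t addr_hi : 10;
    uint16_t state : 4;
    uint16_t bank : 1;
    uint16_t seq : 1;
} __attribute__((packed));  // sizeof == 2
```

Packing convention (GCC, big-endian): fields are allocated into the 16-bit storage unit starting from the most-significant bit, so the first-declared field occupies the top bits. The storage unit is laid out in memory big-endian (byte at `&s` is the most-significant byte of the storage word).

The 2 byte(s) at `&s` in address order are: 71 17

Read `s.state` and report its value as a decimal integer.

[0]=0x71 [1]=0x17 (big-endian) → word 0x7117
addr_hi [6+:10] = (word>>6) & 0x3ff = 452
state [2+:4] = (word>>2) & 0xf = 5  ←
bank [1+:1] = (word>>1) & 0x1 = 1
seq [0+:1] = (word>>0) & 0x1 = 1

5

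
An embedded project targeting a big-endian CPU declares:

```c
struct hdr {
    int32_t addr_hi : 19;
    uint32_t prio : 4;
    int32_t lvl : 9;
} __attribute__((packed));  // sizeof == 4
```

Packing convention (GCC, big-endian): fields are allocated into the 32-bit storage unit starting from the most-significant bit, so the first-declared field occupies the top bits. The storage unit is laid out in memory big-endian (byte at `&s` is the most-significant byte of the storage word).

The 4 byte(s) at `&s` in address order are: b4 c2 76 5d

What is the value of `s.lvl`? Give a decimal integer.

[0]=0xb4 [1]=0xc2 [2]=0x76 [3]=0x5d (big-endian) → word 0xb4c2765d
addr_hi [13+:19] = (word>>13) & 0x7ffff = 370195
prio [9+:4] = (word>>9) & 0xf = 11
lvl [0+:9] = (word>>0) & 0x1ff = 93  ←
lvl signed 9b, MSB=0: value = 93

93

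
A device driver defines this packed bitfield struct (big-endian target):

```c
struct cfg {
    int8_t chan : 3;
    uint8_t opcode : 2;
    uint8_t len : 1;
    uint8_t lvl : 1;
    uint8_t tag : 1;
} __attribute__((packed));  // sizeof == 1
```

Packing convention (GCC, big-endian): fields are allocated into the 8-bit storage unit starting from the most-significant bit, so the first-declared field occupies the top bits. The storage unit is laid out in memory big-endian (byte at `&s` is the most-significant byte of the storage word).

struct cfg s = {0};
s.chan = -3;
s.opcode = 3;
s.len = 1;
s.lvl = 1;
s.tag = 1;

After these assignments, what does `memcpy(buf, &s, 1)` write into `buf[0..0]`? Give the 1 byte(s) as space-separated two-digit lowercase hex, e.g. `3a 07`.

bf

[5+:3] chan=-3 & 0x7 = 0x5; word=0xa0
[3+:2] opcode=3 & 0x3 = 0x3; word=0xb8
[2+:1] len=1 & 0x1 = 0x1; word=0xbc
[1+:1] lvl=1 & 0x1 = 0x1; word=0xbe
[0+:1] tag=1 & 0x1 = 0x1; word=0xbf
word = 0xbf → big-endian bytes:
  [0]=0xbf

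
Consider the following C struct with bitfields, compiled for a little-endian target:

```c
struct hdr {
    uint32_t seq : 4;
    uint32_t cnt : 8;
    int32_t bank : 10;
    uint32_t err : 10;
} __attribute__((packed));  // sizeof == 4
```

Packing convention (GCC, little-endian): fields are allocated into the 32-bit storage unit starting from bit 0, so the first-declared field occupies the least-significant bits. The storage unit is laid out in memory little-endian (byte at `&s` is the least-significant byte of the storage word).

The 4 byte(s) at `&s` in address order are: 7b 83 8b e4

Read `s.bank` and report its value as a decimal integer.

184

[0]=0x7b [1]=0x83 [2]=0x8b [3]=0xe4 (little-endian) → word 0xe48b837b
seq:4 @ bit 0 → (0xe48b837b>>0)&0xf = 0xb
cnt:8 @ bit 4 → (0xe48b837b>>4)&0xff = 0x37
bank:10 @ bit 12 → (0xe48b837b>>12)&0x3ff = 0xb8  ←
err:10 @ bit 22 → (0xe48b837b>>22)&0x3ff = 0x392
bank signed 10b, MSB=0: value = 184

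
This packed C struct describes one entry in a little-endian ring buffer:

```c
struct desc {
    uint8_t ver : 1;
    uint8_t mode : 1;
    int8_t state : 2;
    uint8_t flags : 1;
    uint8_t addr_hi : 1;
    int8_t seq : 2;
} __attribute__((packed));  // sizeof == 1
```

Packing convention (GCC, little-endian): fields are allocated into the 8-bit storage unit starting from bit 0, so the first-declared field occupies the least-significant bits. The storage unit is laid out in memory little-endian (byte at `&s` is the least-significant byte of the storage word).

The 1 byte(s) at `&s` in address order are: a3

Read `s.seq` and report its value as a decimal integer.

[0]=0xa3 (little-endian) → word 0xa3
ver [0+:1] = (word>>0) & 0x1 = 1
mode [1+:1] = (word>>1) & 0x1 = 1
state [2+:2] = (word>>2) & 0x3 = 0
flags [4+:1] = (word>>4) & 0x1 = 0
addr_hi [5+:1] = (word>>5) & 0x1 = 1
seq [6+:2] = (word>>6) & 0x3 = 2  ←
seq signed 2b, MSB=1: 2 - 4 = -2

-2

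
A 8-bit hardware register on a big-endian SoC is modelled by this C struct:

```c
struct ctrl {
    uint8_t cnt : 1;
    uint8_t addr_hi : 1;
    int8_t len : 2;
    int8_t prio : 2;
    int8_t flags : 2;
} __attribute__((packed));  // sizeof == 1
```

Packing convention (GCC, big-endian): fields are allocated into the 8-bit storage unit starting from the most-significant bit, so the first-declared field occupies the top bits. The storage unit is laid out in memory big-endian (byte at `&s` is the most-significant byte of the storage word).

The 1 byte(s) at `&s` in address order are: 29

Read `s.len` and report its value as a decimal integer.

-2

[0]=0x29 (big-endian) → word 0x29
cnt [7+:1] = (word>>7) & 0x1 = 0
addr_hi [6+:1] = (word>>6) & 0x1 = 0
len [4+:2] = (word>>4) & 0x3 = 2  ←
prio [2+:2] = (word>>2) & 0x3 = 2
flags [0+:2] = (word>>0) & 0x3 = 1
len signed 2b, MSB=1: 2 - 4 = -2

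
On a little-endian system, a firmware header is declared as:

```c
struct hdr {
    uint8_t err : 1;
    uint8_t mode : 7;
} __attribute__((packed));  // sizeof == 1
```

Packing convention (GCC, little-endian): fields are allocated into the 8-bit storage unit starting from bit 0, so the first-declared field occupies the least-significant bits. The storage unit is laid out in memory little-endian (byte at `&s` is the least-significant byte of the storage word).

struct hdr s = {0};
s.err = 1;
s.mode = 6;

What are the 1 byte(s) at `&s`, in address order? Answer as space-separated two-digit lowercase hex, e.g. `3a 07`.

err (1b) val=1 bits=0x1 at bit 0: 0x01
mode (7b) val=6 bits=0x6 at bit 1: 0x0d
word = 0x0d → little-endian bytes:
  [0]=0x0d

0d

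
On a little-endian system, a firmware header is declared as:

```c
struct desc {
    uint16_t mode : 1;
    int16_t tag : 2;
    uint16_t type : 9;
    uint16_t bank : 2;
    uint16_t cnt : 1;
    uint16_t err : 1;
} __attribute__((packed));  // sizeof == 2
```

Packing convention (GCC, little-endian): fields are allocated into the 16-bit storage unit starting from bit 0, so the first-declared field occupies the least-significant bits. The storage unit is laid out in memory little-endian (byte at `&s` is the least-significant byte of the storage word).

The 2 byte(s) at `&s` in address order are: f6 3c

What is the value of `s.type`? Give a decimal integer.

[0]=0xf6 [1]=0x3c (little-endian) → word 0x3cf6
mode [0+:1] = (word>>0) & 0x1 = 0
tag [1+:2] = (word>>1) & 0x3 = 3
type [3+:9] = (word>>3) & 0x1ff = 414  ←
bank [12+:2] = (word>>12) & 0x3 = 3
cnt [14+:1] = (word>>14) & 0x1 = 0
err [15+:1] = (word>>15) & 0x1 = 0

414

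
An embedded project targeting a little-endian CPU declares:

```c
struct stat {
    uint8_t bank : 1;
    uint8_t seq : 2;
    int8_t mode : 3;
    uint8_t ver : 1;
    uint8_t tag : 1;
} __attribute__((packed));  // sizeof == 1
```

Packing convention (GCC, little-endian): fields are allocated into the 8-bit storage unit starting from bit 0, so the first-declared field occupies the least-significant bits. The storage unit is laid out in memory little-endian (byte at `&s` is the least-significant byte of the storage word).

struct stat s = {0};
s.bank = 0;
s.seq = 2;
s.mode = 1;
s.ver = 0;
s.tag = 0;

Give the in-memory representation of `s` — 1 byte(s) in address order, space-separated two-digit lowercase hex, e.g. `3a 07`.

bank:1 = 0 → 0x0 << 0 → word 0x00
seq:2 = 2 → 0x2 << 1 → word 0x04
mode:3 = 1 → 0x1 << 3 → word 0x0c
ver:1 = 0 → 0x0 << 6 → word 0x0c
tag:1 = 0 → 0x0 << 7 → word 0x0c
word = 0x0c → little-endian bytes:
  [0]=0x0c

0c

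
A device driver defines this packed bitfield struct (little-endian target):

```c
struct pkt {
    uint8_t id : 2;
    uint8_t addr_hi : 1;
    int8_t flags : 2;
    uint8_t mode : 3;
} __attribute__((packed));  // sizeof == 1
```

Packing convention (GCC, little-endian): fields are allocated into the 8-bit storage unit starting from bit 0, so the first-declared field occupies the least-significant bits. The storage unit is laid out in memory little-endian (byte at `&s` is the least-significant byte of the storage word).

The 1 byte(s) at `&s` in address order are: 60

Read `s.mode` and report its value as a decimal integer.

[0]=0x60 (little-endian) → word 0x60
id:2 @ bit 0 → (0x60>>0)&0x3 = 0x0
addr_hi:1 @ bit 2 → (0x60>>2)&0x1 = 0x0
flags:2 @ bit 3 → (0x60>>3)&0x3 = 0x0
mode:3 @ bit 5 → (0x60>>5)&0x7 = 0x3  ←

3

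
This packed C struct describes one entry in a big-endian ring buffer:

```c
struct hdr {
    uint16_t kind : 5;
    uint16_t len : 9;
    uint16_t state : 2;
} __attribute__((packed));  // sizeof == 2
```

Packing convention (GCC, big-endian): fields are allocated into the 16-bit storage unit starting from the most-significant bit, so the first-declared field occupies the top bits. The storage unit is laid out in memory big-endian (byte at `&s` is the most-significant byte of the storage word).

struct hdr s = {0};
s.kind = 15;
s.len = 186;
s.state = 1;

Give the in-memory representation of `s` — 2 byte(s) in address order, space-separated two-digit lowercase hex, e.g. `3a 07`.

kind:5 = 15 → 0xf << 11 → word 0x7800
len:9 = 186 → 0xba << 2 → word 0x7ae8
state:2 = 1 → 0x1 << 0 → word 0x7ae9
word = 0x7ae9 → big-endian bytes:
  [0]=0x7a  [1]=0xe9

7a e9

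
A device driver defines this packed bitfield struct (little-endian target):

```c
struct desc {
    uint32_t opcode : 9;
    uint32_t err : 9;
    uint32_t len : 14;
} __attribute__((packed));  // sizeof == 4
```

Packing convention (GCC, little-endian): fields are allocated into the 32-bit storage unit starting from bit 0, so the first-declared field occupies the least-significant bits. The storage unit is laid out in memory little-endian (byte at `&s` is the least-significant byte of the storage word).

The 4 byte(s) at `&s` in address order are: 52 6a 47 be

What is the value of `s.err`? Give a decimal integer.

[0]=0x52 [1]=0x6a [2]=0x47 [3]=0xbe (little-endian) → word 0xbe476a52
opcode:9 @ bit 0 → (0xbe476a52>>0)&0x1ff = 0x52
err:9 @ bit 9 → (0xbe476a52>>9)&0x1ff = 0x1b5  ←
len:14 @ bit 18 → (0xbe476a52>>18)&0x3fff = 0x2f91

437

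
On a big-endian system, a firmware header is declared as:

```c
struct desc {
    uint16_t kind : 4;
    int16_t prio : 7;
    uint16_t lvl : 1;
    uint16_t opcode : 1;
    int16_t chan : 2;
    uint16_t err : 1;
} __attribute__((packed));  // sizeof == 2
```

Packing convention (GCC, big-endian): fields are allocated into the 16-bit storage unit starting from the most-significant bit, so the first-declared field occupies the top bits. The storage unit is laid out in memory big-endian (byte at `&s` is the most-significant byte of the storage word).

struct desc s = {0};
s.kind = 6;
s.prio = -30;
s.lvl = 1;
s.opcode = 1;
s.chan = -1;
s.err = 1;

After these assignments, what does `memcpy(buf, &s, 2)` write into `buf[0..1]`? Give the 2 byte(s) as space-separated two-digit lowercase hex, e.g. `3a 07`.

6c 5f

[12+:4] kind=6 & 0xf = 0x6; word=0x6000
[5+:7] prio=-30 & 0x7f = 0x62; word=0x6c40
[4+:1] lvl=1 & 0x1 = 0x1; word=0x6c50
[3+:1] opcode=1 & 0x1 = 0x1; word=0x6c58
[1+:2] chan=-1 & 0x3 = 0x3; word=0x6c5e
[0+:1] err=1 & 0x1 = 0x1; word=0x6c5f
word = 0x6c5f → big-endian bytes:
  [0]=0x6c  [1]=0x5f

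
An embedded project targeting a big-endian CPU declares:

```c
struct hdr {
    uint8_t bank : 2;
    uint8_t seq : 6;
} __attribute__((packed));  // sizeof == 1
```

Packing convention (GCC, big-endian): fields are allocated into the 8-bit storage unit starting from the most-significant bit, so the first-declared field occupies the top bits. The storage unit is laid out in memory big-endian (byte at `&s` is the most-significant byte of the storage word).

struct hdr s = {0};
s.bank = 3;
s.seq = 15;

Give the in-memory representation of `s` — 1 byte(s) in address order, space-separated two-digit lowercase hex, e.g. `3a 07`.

[6+:2] bank=3 & 0x3 = 0x3; word=0xc0
[0+:6] seq=15 & 0x3f = 0xf; word=0xcf
word = 0xcf → big-endian bytes:
  [0]=0xcf

cf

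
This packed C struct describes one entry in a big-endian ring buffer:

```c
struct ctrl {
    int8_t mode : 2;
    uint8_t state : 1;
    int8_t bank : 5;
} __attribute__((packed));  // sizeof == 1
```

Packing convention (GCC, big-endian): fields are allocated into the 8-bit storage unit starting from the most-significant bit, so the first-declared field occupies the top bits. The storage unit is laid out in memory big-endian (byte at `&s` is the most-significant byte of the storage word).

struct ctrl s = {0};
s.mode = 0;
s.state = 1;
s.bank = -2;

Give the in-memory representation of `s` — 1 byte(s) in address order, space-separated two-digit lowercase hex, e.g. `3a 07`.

3e

[6+:2] mode=0 & 0x3 = 0x0; word=0x00
[5+:1] state=1 & 0x1 = 0x1; word=0x20
[0+:5] bank=-2 & 0x1f = 0x1e; word=0x3e
word = 0x3e → big-endian bytes:
  [0]=0x3e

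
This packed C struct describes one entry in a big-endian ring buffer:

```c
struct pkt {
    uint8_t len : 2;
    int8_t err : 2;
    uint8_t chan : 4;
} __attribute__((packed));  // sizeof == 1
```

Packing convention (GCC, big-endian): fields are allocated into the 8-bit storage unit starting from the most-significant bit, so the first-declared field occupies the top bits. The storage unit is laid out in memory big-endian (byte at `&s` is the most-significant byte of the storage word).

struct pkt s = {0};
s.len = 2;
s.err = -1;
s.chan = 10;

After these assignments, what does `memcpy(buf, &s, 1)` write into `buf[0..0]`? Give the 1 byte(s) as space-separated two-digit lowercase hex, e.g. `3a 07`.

[6+:2] len=2 & 0x3 = 0x2; word=0x80
[4+:2] err=-1 & 0x3 = 0x3; word=0xb0
[0+:4] chan=10 & 0xf = 0xa; word=0xba
word = 0xba → big-endian bytes:
  [0]=0xba

ba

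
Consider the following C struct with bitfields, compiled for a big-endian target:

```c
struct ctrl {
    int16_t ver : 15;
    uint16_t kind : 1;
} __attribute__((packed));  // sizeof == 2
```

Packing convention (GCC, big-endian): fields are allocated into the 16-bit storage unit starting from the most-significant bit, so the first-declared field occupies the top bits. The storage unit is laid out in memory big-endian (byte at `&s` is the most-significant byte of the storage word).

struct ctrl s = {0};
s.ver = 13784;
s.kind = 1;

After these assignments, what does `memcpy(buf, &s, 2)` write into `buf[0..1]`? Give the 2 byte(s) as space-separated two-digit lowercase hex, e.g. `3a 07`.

6b b1

[1+:15] ver=13784 & 0x7fff = 0x35d8; word=0x6bb0
[0+:1] kind=1 & 0x1 = 0x1; word=0x6bb1
word = 0x6bb1 → big-endian bytes:
  [0]=0x6b  [1]=0xb1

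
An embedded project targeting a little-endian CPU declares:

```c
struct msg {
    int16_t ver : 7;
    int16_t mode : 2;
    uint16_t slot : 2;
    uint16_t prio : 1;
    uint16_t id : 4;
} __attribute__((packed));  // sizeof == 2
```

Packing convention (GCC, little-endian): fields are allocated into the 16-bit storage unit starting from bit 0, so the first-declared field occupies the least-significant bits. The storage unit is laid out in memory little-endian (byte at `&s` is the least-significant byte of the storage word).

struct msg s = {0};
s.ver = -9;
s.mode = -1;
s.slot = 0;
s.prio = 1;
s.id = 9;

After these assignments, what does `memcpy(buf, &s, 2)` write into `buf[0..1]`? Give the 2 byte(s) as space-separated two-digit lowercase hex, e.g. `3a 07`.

f7 99

[0+:7] ver=-9 & 0x7f = 0x77; word=0x0077
[7+:2] mode=-1 & 0x3 = 0x3; word=0x01f7
[9+:2] slot=0 & 0x3 = 0x0; word=0x01f7
[11+:1] prio=1 & 0x1 = 0x1; word=0x09f7
[12+:4] id=9 & 0xf = 0x9; word=0x99f7
word = 0x99f7 → little-endian bytes:
  [0]=0xf7  [1]=0x99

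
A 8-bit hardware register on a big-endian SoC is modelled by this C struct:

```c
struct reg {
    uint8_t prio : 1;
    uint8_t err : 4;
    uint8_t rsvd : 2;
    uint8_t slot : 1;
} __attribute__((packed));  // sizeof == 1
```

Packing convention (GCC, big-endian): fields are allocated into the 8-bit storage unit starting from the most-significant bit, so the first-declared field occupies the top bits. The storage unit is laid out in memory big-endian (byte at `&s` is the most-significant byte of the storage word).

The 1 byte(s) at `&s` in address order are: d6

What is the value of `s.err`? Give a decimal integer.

[0]=0xd6 (big-endian) → word 0xd6
prio [7+:1] = (word>>7) & 0x1 = 1
err [3+:4] = (word>>3) & 0xf = 10  ←
rsvd [1+:2] = (word>>1) & 0x3 = 3
slot [0+:1] = (word>>0) & 0x1 = 0

10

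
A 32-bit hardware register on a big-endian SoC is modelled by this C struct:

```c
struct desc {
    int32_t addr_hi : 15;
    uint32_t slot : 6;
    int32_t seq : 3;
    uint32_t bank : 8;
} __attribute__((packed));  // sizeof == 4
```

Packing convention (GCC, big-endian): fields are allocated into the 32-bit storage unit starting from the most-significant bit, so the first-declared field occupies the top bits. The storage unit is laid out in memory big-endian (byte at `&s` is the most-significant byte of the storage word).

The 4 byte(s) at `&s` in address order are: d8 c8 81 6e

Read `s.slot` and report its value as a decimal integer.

[0]=0xd8 [1]=0xc8 [2]=0x81 [3]=0x6e (big-endian) → word 0xd8c8816e
addr_hi [17+:15] = (word>>17) & 0x7fff = 27748
slot [11+:6] = (word>>11) & 0x3f = 16  ←
seq [8+:3] = (word>>8) & 0x7 = 1
bank [0+:8] = (word>>0) & 0xff = 110

16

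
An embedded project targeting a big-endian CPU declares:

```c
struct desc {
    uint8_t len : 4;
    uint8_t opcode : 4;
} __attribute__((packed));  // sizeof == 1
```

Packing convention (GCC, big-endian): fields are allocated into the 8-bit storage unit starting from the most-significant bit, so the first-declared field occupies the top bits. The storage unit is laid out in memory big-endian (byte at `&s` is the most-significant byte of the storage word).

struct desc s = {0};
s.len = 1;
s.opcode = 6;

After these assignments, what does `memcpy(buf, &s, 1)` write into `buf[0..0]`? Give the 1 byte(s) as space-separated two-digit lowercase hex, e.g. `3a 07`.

len:4 = 1 → 0x1 << 4 → word 0x10
opcode:4 = 6 → 0x6 << 0 → word 0x16
word = 0x16 → big-endian bytes:
  [0]=0x16

16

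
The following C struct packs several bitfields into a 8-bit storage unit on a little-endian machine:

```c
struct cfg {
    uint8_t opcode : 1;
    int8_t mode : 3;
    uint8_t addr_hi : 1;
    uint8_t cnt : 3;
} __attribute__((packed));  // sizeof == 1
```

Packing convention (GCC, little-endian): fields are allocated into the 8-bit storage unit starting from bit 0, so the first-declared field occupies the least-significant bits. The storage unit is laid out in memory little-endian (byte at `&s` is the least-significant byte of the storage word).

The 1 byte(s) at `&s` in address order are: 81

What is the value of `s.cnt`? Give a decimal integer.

4

[0]=0x81 (little-endian) → word 0x81
opcode:1 @ bit 0 → (0x81>>0)&0x1 = 0x1
mode:3 @ bit 1 → (0x81>>1)&0x7 = 0x0
addr_hi:1 @ bit 4 → (0x81>>4)&0x1 = 0x0
cnt:3 @ bit 5 → (0x81>>5)&0x7 = 0x4  ←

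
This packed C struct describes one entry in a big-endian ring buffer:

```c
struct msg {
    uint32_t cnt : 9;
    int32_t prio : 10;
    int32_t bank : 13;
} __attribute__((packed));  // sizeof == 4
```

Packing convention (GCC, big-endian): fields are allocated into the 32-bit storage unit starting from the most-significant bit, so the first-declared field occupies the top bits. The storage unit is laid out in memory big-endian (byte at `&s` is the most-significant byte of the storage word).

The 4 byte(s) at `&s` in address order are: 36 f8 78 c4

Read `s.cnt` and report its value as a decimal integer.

109

[0]=0x36 [1]=0xf8 [2]=0x78 [3]=0xc4 (big-endian) → word 0x36f878c4
cnt [23+:9] = (word>>23) & 0x1ff = 109  ←
prio [13+:10] = (word>>13) & 0x3ff = 963
bank [0+:13] = (word>>0) & 0x1fff = 6340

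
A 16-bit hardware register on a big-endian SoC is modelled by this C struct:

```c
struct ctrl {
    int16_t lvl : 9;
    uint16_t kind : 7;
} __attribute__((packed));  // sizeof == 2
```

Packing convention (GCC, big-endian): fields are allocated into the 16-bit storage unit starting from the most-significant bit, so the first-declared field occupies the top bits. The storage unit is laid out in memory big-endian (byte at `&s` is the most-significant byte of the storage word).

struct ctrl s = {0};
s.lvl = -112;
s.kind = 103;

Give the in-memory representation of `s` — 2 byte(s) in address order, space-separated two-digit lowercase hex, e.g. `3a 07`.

c8 67

[7+:9] lvl=-112 & 0x1ff = 0x190; word=0xc800
[0+:7] kind=103 & 0x7f = 0x67; word=0xc867
word = 0xc867 → big-endian bytes:
  [0]=0xc8  [1]=0x67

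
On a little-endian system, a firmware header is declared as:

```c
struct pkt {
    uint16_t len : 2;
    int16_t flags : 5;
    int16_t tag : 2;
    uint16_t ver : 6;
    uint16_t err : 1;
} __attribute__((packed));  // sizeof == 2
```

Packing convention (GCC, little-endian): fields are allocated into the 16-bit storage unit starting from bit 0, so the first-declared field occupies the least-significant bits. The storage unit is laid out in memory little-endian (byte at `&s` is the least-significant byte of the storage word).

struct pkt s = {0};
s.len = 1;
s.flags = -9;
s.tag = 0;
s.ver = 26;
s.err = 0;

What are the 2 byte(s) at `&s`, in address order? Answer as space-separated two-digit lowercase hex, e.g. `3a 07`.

5d 34

[0+:2] len=1 & 0x3 = 0x1; word=0x0001
[2+:5] flags=-9 & 0x1f = 0x17; word=0x005d
[7+:2] tag=0 & 0x3 = 0x0; word=0x005d
[9+:6] ver=26 & 0x3f = 0x1a; word=0x345d
[15+:1] err=0 & 0x1 = 0x0; word=0x345d
word = 0x345d → little-endian bytes:
  [0]=0x5d  [1]=0x34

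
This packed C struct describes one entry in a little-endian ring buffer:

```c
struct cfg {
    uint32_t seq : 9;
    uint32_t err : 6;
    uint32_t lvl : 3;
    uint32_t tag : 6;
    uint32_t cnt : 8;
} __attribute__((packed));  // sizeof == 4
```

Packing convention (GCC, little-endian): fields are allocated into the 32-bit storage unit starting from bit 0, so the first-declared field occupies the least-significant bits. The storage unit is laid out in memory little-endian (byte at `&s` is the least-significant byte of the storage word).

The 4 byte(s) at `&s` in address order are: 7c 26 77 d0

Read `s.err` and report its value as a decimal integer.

[0]=0x7c [1]=0x26 [2]=0x77 [3]=0xd0 (little-endian) → word 0xd077267c
seq:9 @ bit 0 → (0xd077267c>>0)&0x1ff = 0x7c
err:6 @ bit 9 → (0xd077267c>>9)&0x3f = 0x13  ←
lvl:3 @ bit 15 → (0xd077267c>>15)&0x7 = 0x6
tag:6 @ bit 18 → (0xd077267c>>18)&0x3f = 0x1d
cnt:8 @ bit 24 → (0xd077267c>>24)&0xff = 0xd0

19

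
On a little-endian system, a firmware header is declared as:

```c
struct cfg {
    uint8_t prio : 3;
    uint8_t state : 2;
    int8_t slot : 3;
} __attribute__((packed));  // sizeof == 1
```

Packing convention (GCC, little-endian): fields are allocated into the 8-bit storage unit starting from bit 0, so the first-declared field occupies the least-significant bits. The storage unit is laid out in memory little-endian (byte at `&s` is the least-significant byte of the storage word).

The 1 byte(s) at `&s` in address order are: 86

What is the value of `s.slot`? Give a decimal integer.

[0]=0x86 (little-endian) → word 0x86
prio [0+:3] = (word>>0) & 0x7 = 6
state [3+:2] = (word>>3) & 0x3 = 0
slot [5+:3] = (word>>5) & 0x7 = 4  ←
slot signed 3b, MSB=1: 4 - 8 = -4

-4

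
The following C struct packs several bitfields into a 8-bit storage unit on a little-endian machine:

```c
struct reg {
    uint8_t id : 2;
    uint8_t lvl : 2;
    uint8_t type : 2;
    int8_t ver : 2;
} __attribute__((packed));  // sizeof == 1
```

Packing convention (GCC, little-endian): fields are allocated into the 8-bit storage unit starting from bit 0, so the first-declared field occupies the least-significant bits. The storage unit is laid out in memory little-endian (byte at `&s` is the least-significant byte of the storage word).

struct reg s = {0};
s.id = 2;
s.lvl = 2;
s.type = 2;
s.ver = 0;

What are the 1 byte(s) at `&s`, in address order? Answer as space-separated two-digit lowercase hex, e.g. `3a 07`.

id (2b) val=2 bits=0x2 at bit 0: 0x02
lvl (2b) val=2 bits=0x2 at bit 2: 0x0a
type (2b) val=2 bits=0x2 at bit 4: 0x2a
ver (2b) val=0 bits=0x0 at bit 6: 0x2a
word = 0x2a → little-endian bytes:
  [0]=0x2a

2a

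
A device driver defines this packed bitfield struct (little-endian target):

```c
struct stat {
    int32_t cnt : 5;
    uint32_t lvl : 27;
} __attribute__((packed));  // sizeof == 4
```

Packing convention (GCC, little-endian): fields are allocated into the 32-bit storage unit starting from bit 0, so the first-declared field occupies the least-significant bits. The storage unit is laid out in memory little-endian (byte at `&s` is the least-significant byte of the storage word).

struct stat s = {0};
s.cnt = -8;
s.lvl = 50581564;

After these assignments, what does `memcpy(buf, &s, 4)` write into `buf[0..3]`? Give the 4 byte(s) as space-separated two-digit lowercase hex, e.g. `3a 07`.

98 07 7a 60

[0+:5] cnt=-8 & 0x1f = 0x18; word=0x00000018
[5+:27] lvl=50581564 & 0x7ffffff = 0x303d03c; word=0x607a0798
word = 0x607a0798 → little-endian bytes:
  [0]=0x98  [1]=0x07  [2]=0x7a  [3]=0x60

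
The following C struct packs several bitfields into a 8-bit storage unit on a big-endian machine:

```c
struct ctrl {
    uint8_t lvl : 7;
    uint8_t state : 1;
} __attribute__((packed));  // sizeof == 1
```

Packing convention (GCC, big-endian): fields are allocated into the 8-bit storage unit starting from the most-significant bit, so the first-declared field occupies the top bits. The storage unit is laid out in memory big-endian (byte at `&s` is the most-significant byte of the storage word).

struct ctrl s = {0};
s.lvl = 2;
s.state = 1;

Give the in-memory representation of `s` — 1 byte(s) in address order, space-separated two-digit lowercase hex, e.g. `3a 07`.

05

[1+:7] lvl=2 & 0x7f = 0x2; word=0x04
[0+:1] state=1 & 0x1 = 0x1; word=0x05
word = 0x05 → big-endian bytes:
  [0]=0x05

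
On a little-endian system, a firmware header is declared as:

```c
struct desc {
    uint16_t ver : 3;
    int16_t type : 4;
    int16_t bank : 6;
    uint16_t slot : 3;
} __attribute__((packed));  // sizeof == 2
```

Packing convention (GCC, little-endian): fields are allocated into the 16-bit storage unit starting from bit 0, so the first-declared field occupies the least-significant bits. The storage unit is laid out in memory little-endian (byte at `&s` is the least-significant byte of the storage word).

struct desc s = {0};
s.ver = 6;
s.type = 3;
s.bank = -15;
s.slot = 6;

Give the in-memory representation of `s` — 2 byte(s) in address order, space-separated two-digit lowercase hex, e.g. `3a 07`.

9e d8

[0+:3] ver=6 & 0x7 = 0x6; word=0x0006
[3+:4] type=3 & 0xf = 0x3; word=0x001e
[7+:6] bank=-15 & 0x3f = 0x31; word=0x189e
[13+:3] slot=6 & 0x7 = 0x6; word=0xd89e
word = 0xd89e → little-endian bytes:
  [0]=0x9e  [1]=0xd8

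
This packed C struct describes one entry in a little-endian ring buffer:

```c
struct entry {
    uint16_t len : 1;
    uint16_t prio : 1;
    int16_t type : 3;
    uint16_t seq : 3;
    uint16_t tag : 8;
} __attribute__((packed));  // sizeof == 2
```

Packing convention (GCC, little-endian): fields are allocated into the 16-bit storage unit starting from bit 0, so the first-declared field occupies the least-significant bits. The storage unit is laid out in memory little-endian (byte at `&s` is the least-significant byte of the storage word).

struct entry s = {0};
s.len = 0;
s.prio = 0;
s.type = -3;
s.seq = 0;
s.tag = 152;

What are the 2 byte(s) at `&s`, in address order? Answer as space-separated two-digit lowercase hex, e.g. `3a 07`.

[0+:1] len=0 & 0x1 = 0x0; word=0x0000
[1+:1] prio=0 & 0x1 = 0x0; word=0x0000
[2+:3] type=-3 & 0x7 = 0x5; word=0x0014
[5+:3] seq=0 & 0x7 = 0x0; word=0x0014
[8+:8] tag=152 & 0xff = 0x98; word=0x9814
word = 0x9814 → little-endian bytes:
  [0]=0x14  [1]=0x98

14 98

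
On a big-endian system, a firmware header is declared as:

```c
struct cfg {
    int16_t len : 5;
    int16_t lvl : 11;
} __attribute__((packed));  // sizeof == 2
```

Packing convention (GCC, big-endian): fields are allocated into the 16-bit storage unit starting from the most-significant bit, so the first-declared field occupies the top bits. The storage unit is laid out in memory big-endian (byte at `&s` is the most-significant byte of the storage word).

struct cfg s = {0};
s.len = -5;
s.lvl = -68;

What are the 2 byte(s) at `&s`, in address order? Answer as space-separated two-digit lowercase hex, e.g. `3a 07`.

len:5 = -5 → 0x1b << 11 → word 0xd800
lvl:11 = -68 → 0x7bc << 0 → word 0xdfbc
word = 0xdfbc → big-endian bytes:
  [0]=0xdf  [1]=0xbc

df bc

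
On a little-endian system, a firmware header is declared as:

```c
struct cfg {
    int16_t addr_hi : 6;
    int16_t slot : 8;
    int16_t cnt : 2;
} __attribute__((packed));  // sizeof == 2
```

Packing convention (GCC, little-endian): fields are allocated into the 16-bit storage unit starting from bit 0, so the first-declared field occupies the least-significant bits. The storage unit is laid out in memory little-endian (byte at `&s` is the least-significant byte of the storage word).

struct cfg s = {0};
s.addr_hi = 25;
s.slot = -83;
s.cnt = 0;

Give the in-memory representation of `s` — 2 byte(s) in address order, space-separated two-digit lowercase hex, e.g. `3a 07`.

59 2b

addr_hi (6b) val=25 bits=0x19 at bit 0: 0x0019
slot (8b) val=-83 bits=0xad at bit 6: 0x2b59
cnt (2b) val=0 bits=0x0 at bit 14: 0x2b59
word = 0x2b59 → little-endian bytes:
  [0]=0x59  [1]=0x2b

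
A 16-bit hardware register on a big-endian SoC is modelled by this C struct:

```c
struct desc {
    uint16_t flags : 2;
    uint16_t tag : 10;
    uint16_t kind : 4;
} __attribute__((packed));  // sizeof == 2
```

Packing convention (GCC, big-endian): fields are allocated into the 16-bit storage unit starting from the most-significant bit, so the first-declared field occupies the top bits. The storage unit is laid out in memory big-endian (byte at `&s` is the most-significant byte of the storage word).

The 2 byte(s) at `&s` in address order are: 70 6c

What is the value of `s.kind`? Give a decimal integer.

[0]=0x70 [1]=0x6c (big-endian) → word 0x706c
flags [14+:2] = (word>>14) & 0x3 = 1
tag [4+:10] = (word>>4) & 0x3ff = 774
kind [0+:4] = (word>>0) & 0xf = 12  ←

12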